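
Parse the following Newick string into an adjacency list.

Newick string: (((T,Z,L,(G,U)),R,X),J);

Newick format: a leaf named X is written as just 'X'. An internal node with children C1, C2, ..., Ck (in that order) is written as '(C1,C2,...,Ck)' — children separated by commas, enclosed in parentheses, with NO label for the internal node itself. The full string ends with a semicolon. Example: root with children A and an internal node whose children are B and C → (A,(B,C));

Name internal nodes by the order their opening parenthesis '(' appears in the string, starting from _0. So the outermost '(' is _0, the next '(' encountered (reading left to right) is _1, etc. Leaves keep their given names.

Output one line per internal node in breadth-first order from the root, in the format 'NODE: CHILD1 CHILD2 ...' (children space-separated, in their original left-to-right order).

Input: (((T,Z,L,(G,U)),R,X),J);
Scanning left-to-right, naming '(' by encounter order:
  pos 0: '(' -> open internal node _0 (depth 1)
  pos 1: '(' -> open internal node _1 (depth 2)
  pos 2: '(' -> open internal node _2 (depth 3)
  pos 9: '(' -> open internal node _3 (depth 4)
  pos 13: ')' -> close internal node _3 (now at depth 3)
  pos 14: ')' -> close internal node _2 (now at depth 2)
  pos 19: ')' -> close internal node _1 (now at depth 1)
  pos 22: ')' -> close internal node _0 (now at depth 0)
Total internal nodes: 4
BFS adjacency from root:
  _0: _1 J
  _1: _2 R X
  _2: T Z L _3
  _3: G U

Answer: _0: _1 J
_1: _2 R X
_2: T Z L _3
_3: G U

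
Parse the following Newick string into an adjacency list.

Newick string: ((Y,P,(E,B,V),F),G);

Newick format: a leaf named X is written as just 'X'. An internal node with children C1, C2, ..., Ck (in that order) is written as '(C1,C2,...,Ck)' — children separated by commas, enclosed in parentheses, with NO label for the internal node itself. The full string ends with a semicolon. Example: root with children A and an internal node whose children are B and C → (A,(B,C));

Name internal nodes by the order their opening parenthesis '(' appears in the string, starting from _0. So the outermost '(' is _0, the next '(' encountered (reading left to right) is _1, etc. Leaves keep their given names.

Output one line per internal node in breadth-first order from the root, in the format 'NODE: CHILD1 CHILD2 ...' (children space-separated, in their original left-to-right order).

Input: ((Y,P,(E,B,V),F),G);
Scanning left-to-right, naming '(' by encounter order:
  pos 0: '(' -> open internal node _0 (depth 1)
  pos 1: '(' -> open internal node _1 (depth 2)
  pos 6: '(' -> open internal node _2 (depth 3)
  pos 12: ')' -> close internal node _2 (now at depth 2)
  pos 15: ')' -> close internal node _1 (now at depth 1)
  pos 18: ')' -> close internal node _0 (now at depth 0)
Total internal nodes: 3
BFS adjacency from root:
  _0: _1 G
  _1: Y P _2 F
  _2: E B V

Answer: _0: _1 G
_1: Y P _2 F
_2: E B V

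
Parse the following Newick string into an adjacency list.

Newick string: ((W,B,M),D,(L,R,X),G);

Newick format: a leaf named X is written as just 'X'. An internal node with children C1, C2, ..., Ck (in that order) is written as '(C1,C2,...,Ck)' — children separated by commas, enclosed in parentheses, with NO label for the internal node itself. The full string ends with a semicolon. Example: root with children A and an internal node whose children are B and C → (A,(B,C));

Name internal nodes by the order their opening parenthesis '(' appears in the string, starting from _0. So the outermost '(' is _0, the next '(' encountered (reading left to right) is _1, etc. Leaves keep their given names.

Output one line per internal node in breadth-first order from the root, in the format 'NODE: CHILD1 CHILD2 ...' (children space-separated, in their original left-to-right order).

Answer: _0: _1 D _2 G
_1: W B M
_2: L R X

Derivation:
Input: ((W,B,M),D,(L,R,X),G);
Scanning left-to-right, naming '(' by encounter order:
  pos 0: '(' -> open internal node _0 (depth 1)
  pos 1: '(' -> open internal node _1 (depth 2)
  pos 7: ')' -> close internal node _1 (now at depth 1)
  pos 11: '(' -> open internal node _2 (depth 2)
  pos 17: ')' -> close internal node _2 (now at depth 1)
  pos 20: ')' -> close internal node _0 (now at depth 0)
Total internal nodes: 3
BFS adjacency from root:
  _0: _1 D _2 G
  _1: W B M
  _2: L R X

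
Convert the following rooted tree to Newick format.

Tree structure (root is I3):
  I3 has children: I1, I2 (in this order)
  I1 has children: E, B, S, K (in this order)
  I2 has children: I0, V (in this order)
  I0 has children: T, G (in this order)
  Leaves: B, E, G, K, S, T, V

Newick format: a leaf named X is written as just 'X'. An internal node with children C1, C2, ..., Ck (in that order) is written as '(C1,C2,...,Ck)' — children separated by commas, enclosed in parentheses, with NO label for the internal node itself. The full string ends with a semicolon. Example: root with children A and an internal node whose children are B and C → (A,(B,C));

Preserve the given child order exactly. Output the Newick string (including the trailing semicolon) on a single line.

internal I3 with children ['I1', 'I2']
  internal I1 with children ['E', 'B', 'S', 'K']
    leaf 'E' → 'E'
    leaf 'B' → 'B'
    leaf 'S' → 'S'
    leaf 'K' → 'K'
  → '(E,B,S,K)'
  internal I2 with children ['I0', 'V']
    internal I0 with children ['T', 'G']
      leaf 'T' → 'T'
      leaf 'G' → 'G'
    → '(T,G)'
    leaf 'V' → 'V'
  → '((T,G),V)'
→ '((E,B,S,K),((T,G),V))'
Final: ((E,B,S,K),((T,G),V));

Answer: ((E,B,S,K),((T,G),V));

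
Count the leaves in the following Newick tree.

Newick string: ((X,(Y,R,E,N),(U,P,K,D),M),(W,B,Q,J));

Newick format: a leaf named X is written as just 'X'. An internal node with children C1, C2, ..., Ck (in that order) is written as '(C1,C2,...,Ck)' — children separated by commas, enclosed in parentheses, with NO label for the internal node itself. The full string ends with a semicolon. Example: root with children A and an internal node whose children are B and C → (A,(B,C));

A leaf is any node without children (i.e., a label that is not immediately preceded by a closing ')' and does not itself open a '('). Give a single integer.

Newick: ((X,(Y,R,E,N),(U,P,K,D),M),(W,B,Q,J));
Scan left-to-right; a leaf is any maximal label run not followed by '(':
  pos 2: leaf 'X' → count = 1
  pos 5: leaf 'Y' → count = 2
  pos 7: leaf 'R' → count = 3
  pos 9: leaf 'E' → count = 4
  pos 11: leaf 'N' → count = 5
  pos 15: leaf 'U' → count = 6
  pos 17: leaf 'P' → count = 7
  pos 19: leaf 'K' → count = 8
  pos 21: leaf 'D' → count = 9
  pos 24: leaf 'M' → count = 10
  pos 28: leaf 'W' → count = 11
  pos 30: leaf 'B' → count = 12
  pos 32: leaf 'Q' → count = 13
  pos 34: leaf 'J' → count = 14
Total leaves: 14

Answer: 14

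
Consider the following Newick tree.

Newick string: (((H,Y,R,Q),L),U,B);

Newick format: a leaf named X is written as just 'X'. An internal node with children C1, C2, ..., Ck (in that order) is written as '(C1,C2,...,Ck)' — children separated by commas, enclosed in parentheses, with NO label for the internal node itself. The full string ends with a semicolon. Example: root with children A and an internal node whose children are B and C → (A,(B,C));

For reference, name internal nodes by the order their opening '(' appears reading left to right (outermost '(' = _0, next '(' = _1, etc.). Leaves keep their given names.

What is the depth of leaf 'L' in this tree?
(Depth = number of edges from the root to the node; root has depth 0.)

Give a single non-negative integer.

Newick: (((H,Y,R,Q),L),U,B);
Naming internals by '(' encounter order: outermost '(' = _0, next = _1, ...
Query node: L
Path from root: _0 -> _1 -> L
Depth of L: 2 (number of edges from root)

Answer: 2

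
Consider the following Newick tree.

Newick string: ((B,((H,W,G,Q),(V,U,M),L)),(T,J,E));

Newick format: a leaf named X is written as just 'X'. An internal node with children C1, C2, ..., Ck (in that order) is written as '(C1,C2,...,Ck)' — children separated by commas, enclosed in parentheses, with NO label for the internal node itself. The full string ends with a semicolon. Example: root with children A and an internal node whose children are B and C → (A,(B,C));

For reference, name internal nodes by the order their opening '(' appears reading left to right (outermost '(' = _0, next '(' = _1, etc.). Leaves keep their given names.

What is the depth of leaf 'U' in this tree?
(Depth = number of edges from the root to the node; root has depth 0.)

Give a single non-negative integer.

Answer: 4

Derivation:
Newick: ((B,((H,W,G,Q),(V,U,M),L)),(T,J,E));
Naming internals by '(' encounter order: outermost '(' = _0, next = _1, ...
Query node: U
Path from root: _0 -> _1 -> _2 -> _4 -> U
Depth of U: 4 (number of edges from root)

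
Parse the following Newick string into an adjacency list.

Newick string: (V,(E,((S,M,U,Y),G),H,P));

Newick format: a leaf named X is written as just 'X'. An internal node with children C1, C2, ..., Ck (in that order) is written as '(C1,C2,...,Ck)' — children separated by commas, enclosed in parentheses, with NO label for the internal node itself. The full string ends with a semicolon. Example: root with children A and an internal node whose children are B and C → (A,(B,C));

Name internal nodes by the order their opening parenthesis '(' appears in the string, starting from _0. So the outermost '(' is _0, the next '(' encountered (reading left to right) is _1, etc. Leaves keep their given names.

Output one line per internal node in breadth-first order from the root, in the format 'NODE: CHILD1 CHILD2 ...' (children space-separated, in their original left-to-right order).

Input: (V,(E,((S,M,U,Y),G),H,P));
Scanning left-to-right, naming '(' by encounter order:
  pos 0: '(' -> open internal node _0 (depth 1)
  pos 3: '(' -> open internal node _1 (depth 2)
  pos 6: '(' -> open internal node _2 (depth 3)
  pos 7: '(' -> open internal node _3 (depth 4)
  pos 15: ')' -> close internal node _3 (now at depth 3)
  pos 18: ')' -> close internal node _2 (now at depth 2)
  pos 23: ')' -> close internal node _1 (now at depth 1)
  pos 24: ')' -> close internal node _0 (now at depth 0)
Total internal nodes: 4
BFS adjacency from root:
  _0: V _1
  _1: E _2 H P
  _2: _3 G
  _3: S M U Y

Answer: _0: V _1
_1: E _2 H P
_2: _3 G
_3: S M U Y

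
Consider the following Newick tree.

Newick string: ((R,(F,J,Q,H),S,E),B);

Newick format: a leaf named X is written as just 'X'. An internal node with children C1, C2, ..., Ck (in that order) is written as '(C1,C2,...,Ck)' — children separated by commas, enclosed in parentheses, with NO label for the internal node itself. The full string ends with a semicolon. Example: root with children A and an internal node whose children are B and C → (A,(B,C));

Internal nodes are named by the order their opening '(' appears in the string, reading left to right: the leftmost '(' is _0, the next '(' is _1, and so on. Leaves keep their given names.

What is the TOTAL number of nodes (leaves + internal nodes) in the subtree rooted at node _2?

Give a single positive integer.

Answer: 5

Derivation:
Newick: ((R,(F,J,Q,H),S,E),B);
Locate _2: it is the '(' at position 4 (the 3rd '(' reading left to right).
Query: subtree rooted at _2
_2: subtree_size = 1 + 4
  F: subtree_size = 1 + 0
  J: subtree_size = 1 + 0
  Q: subtree_size = 1 + 0
  H: subtree_size = 1 + 0
Total subtree size of _2: 5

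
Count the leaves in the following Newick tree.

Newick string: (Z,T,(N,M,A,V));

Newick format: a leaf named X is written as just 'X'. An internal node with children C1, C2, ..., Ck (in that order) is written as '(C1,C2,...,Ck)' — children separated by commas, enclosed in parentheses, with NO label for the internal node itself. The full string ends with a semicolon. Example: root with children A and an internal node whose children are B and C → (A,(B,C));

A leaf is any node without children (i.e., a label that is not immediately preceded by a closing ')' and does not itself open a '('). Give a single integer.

Newick: (Z,T,(N,M,A,V));
Scan left-to-right; a leaf is any maximal label run not followed by '(':
  pos 1: leaf 'Z' → count = 1
  pos 3: leaf 'T' → count = 2
  pos 6: leaf 'N' → count = 3
  pos 8: leaf 'M' → count = 4
  pos 10: leaf 'A' → count = 5
  pos 12: leaf 'V' → count = 6
Total leaves: 6

Answer: 6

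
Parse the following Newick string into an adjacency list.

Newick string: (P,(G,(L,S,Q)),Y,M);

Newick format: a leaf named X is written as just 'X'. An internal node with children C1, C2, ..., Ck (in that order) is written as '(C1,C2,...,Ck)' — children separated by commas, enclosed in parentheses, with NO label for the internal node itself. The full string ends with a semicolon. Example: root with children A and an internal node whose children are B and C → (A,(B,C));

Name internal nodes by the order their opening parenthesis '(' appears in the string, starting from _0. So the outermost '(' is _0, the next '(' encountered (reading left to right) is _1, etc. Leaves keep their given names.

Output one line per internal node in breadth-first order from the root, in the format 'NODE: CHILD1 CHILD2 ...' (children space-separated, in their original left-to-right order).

Input: (P,(G,(L,S,Q)),Y,M);
Scanning left-to-right, naming '(' by encounter order:
  pos 0: '(' -> open internal node _0 (depth 1)
  pos 3: '(' -> open internal node _1 (depth 2)
  pos 6: '(' -> open internal node _2 (depth 3)
  pos 12: ')' -> close internal node _2 (now at depth 2)
  pos 13: ')' -> close internal node _1 (now at depth 1)
  pos 18: ')' -> close internal node _0 (now at depth 0)
Total internal nodes: 3
BFS adjacency from root:
  _0: P _1 Y M
  _1: G _2
  _2: L S Q

Answer: _0: P _1 Y M
_1: G _2
_2: L S Q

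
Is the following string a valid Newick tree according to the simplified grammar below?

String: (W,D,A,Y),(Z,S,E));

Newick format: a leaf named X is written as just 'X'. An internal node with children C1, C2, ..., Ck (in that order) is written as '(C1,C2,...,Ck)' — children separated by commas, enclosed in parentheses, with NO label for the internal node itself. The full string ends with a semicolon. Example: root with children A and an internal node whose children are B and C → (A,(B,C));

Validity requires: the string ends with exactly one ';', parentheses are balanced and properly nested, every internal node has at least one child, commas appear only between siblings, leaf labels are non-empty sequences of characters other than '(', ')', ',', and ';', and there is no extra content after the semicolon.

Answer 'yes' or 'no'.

Answer: no

Derivation:
Input: (W,D,A,Y),(Z,S,E));
Paren balance: 2 '(' vs 3 ')' MISMATCH
Ends with single ';': True
Full parse: FAILS (extra content after tree at pos 9)
Valid: False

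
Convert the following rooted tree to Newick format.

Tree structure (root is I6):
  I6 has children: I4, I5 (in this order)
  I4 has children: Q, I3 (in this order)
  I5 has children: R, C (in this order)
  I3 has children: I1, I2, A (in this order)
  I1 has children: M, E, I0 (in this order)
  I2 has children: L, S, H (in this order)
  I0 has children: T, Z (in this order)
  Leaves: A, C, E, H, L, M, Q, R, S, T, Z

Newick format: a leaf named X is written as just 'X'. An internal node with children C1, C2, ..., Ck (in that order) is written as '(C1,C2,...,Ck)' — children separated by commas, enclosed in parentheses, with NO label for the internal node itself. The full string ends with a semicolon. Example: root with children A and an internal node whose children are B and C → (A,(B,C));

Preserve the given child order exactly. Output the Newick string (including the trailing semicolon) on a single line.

internal I6 with children ['I4', 'I5']
  internal I4 with children ['Q', 'I3']
    leaf 'Q' → 'Q'
    internal I3 with children ['I1', 'I2', 'A']
      internal I1 with children ['M', 'E', 'I0']
        leaf 'M' → 'M'
        leaf 'E' → 'E'
        internal I0 with children ['T', 'Z']
          leaf 'T' → 'T'
          leaf 'Z' → 'Z'
        → '(T,Z)'
      → '(M,E,(T,Z))'
      internal I2 with children ['L', 'S', 'H']
        leaf 'L' → 'L'
        leaf 'S' → 'S'
        leaf 'H' → 'H'
      → '(L,S,H)'
      leaf 'A' → 'A'
    → '((M,E,(T,Z)),(L,S,H),A)'
  → '(Q,((M,E,(T,Z)),(L,S,H),A))'
  internal I5 with children ['R', 'C']
    leaf 'R' → 'R'
    leaf 'C' → 'C'
  → '(R,C)'
→ '((Q,((M,E,(T,Z)),(L,S,H),A)),(R,C))'
Final: ((Q,((M,E,(T,Z)),(L,S,H),A)),(R,C));

Answer: ((Q,((M,E,(T,Z)),(L,S,H),A)),(R,C));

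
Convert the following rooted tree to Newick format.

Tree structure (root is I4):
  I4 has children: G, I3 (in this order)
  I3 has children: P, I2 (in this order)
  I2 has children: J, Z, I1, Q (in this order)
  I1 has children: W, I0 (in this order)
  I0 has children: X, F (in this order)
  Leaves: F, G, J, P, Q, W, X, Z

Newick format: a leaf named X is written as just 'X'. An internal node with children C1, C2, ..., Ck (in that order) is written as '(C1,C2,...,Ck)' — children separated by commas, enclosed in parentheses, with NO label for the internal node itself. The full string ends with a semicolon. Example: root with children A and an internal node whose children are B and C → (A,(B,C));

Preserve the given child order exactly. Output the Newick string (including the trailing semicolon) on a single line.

Answer: (G,(P,(J,Z,(W,(X,F)),Q)));

Derivation:
internal I4 with children ['G', 'I3']
  leaf 'G' → 'G'
  internal I3 with children ['P', 'I2']
    leaf 'P' → 'P'
    internal I2 with children ['J', 'Z', 'I1', 'Q']
      leaf 'J' → 'J'
      leaf 'Z' → 'Z'
      internal I1 with children ['W', 'I0']
        leaf 'W' → 'W'
        internal I0 with children ['X', 'F']
          leaf 'X' → 'X'
          leaf 'F' → 'F'
        → '(X,F)'
      → '(W,(X,F))'
      leaf 'Q' → 'Q'
    → '(J,Z,(W,(X,F)),Q)'
  → '(P,(J,Z,(W,(X,F)),Q))'
→ '(G,(P,(J,Z,(W,(X,F)),Q)))'
Final: (G,(P,(J,Z,(W,(X,F)),Q)));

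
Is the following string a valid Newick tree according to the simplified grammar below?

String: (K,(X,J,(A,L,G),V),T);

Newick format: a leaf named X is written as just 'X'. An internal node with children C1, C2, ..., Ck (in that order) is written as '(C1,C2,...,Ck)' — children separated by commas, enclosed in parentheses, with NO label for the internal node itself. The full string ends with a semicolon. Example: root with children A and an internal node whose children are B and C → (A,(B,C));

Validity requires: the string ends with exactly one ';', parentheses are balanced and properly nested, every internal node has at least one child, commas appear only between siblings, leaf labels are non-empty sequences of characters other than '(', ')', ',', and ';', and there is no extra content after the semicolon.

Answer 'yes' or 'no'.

Input: (K,(X,J,(A,L,G),V),T);
Paren balance: 3 '(' vs 3 ')' OK
Ends with single ';': True
Full parse: OK
Valid: True

Answer: yes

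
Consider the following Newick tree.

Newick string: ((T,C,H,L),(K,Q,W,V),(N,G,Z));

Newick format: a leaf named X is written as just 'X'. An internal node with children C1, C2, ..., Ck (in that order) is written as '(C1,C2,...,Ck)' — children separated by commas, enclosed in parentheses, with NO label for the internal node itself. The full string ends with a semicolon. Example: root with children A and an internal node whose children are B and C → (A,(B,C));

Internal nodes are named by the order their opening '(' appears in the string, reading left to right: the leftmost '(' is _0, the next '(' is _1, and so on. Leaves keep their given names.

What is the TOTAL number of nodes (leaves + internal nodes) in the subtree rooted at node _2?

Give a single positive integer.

Newick: ((T,C,H,L),(K,Q,W,V),(N,G,Z));
Locate _2: it is the '(' at position 11 (the 3rd '(' reading left to right).
Query: subtree rooted at _2
_2: subtree_size = 1 + 4
  K: subtree_size = 1 + 0
  Q: subtree_size = 1 + 0
  W: subtree_size = 1 + 0
  V: subtree_size = 1 + 0
Total subtree size of _2: 5

Answer: 5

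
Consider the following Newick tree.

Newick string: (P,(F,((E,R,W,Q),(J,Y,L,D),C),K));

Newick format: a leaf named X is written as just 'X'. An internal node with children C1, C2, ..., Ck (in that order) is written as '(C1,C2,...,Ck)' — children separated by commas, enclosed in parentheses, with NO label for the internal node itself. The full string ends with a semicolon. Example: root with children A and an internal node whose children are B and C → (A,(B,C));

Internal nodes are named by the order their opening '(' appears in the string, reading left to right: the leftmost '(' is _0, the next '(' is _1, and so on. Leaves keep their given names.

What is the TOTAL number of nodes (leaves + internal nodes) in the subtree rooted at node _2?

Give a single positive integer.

Newick: (P,(F,((E,R,W,Q),(J,Y,L,D),C),K));
Locate _2: it is the '(' at position 6 (the 3rd '(' reading left to right).
Query: subtree rooted at _2
_2: subtree_size = 1 + 11
  _3: subtree_size = 1 + 4
    E: subtree_size = 1 + 0
    R: subtree_size = 1 + 0
    W: subtree_size = 1 + 0
    Q: subtree_size = 1 + 0
  _4: subtree_size = 1 + 4
    J: subtree_size = 1 + 0
    Y: subtree_size = 1 + 0
    L: subtree_size = 1 + 0
    D: subtree_size = 1 + 0
  C: subtree_size = 1 + 0
Total subtree size of _2: 12

Answer: 12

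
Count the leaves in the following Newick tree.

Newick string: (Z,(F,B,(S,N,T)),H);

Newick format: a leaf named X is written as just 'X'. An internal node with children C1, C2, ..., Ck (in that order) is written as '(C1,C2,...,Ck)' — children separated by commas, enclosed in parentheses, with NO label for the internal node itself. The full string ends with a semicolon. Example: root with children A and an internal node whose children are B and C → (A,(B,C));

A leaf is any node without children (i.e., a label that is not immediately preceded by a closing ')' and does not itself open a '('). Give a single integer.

Newick: (Z,(F,B,(S,N,T)),H);
Scan left-to-right; a leaf is any maximal label run not followed by '(':
  pos 1: leaf 'Z' → count = 1
  pos 4: leaf 'F' → count = 2
  pos 6: leaf 'B' → count = 3
  pos 9: leaf 'S' → count = 4
  pos 11: leaf 'N' → count = 5
  pos 13: leaf 'T' → count = 6
  pos 17: leaf 'H' → count = 7
Total leaves: 7

Answer: 7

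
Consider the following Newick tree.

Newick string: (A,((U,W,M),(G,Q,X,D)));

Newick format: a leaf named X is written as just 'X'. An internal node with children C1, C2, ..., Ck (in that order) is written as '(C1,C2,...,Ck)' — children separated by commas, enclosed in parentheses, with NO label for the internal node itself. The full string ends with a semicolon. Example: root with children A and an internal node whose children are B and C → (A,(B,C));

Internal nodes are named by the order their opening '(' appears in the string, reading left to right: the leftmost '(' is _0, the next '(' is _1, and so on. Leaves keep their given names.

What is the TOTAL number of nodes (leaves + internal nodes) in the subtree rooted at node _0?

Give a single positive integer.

Newick: (A,((U,W,M),(G,Q,X,D)));
Locate _0: it is the '(' at position 0 (the 1st '(' reading left to right).
Query: subtree rooted at _0
_0: subtree_size = 1 + 11
  A: subtree_size = 1 + 0
  _1: subtree_size = 1 + 9
    _2: subtree_size = 1 + 3
      U: subtree_size = 1 + 0
      W: subtree_size = 1 + 0
      M: subtree_size = 1 + 0
    _3: subtree_size = 1 + 4
      G: subtree_size = 1 + 0
      Q: subtree_size = 1 + 0
      X: subtree_size = 1 + 0
      D: subtree_size = 1 + 0
Total subtree size of _0: 12

Answer: 12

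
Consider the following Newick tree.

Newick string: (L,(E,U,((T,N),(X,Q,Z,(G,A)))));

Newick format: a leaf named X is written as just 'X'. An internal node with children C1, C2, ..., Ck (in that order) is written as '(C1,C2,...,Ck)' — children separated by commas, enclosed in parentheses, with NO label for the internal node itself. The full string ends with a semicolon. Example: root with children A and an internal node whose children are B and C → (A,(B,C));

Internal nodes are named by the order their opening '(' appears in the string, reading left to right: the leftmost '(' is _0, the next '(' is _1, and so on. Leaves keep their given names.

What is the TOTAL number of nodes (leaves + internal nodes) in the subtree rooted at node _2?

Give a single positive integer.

Answer: 11

Derivation:
Newick: (L,(E,U,((T,N),(X,Q,Z,(G,A)))));
Locate _2: it is the '(' at position 8 (the 3rd '(' reading left to right).
Query: subtree rooted at _2
_2: subtree_size = 1 + 10
  _3: subtree_size = 1 + 2
    T: subtree_size = 1 + 0
    N: subtree_size = 1 + 0
  _4: subtree_size = 1 + 6
    X: subtree_size = 1 + 0
    Q: subtree_size = 1 + 0
    Z: subtree_size = 1 + 0
    _5: subtree_size = 1 + 2
      G: subtree_size = 1 + 0
      A: subtree_size = 1 + 0
Total subtree size of _2: 11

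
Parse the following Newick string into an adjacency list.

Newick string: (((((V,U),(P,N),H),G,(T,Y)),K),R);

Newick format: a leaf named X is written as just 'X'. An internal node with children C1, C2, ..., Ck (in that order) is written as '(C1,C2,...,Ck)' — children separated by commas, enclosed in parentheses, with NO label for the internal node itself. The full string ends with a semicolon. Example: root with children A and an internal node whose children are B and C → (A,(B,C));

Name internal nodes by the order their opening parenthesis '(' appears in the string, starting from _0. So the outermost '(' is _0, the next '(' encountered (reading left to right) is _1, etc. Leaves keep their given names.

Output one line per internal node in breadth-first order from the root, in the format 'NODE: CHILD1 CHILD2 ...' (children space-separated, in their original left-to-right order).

Answer: _0: _1 R
_1: _2 K
_2: _3 G _6
_3: _4 _5 H
_6: T Y
_4: V U
_5: P N

Derivation:
Input: (((((V,U),(P,N),H),G,(T,Y)),K),R);
Scanning left-to-right, naming '(' by encounter order:
  pos 0: '(' -> open internal node _0 (depth 1)
  pos 1: '(' -> open internal node _1 (depth 2)
  pos 2: '(' -> open internal node _2 (depth 3)
  pos 3: '(' -> open internal node _3 (depth 4)
  pos 4: '(' -> open internal node _4 (depth 5)
  pos 8: ')' -> close internal node _4 (now at depth 4)
  pos 10: '(' -> open internal node _5 (depth 5)
  pos 14: ')' -> close internal node _5 (now at depth 4)
  pos 17: ')' -> close internal node _3 (now at depth 3)
  pos 21: '(' -> open internal node _6 (depth 4)
  pos 25: ')' -> close internal node _6 (now at depth 3)
  pos 26: ')' -> close internal node _2 (now at depth 2)
  pos 29: ')' -> close internal node _1 (now at depth 1)
  pos 32: ')' -> close internal node _0 (now at depth 0)
Total internal nodes: 7
BFS adjacency from root:
  _0: _1 R
  _1: _2 K
  _2: _3 G _6
  _3: _4 _5 H
  _6: T Y
  _4: V U
  _5: P N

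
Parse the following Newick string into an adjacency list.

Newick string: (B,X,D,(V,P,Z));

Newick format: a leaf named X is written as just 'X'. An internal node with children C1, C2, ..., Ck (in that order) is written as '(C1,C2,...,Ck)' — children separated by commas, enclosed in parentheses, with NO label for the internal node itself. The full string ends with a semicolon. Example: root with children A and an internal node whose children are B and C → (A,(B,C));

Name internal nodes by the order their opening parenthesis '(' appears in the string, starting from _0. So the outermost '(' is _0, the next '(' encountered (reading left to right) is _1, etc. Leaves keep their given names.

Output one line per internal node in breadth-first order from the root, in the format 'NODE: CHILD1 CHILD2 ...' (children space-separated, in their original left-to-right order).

Answer: _0: B X D _1
_1: V P Z

Derivation:
Input: (B,X,D,(V,P,Z));
Scanning left-to-right, naming '(' by encounter order:
  pos 0: '(' -> open internal node _0 (depth 1)
  pos 7: '(' -> open internal node _1 (depth 2)
  pos 13: ')' -> close internal node _1 (now at depth 1)
  pos 14: ')' -> close internal node _0 (now at depth 0)
Total internal nodes: 2
BFS adjacency from root:
  _0: B X D _1
  _1: V P Z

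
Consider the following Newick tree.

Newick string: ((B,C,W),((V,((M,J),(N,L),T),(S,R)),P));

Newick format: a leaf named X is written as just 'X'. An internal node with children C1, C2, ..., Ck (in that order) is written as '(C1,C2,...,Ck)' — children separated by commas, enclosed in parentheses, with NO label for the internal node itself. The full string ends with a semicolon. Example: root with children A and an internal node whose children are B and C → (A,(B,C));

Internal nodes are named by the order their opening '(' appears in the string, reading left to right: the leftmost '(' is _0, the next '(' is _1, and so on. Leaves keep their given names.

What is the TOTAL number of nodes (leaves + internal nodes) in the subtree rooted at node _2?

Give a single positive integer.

Answer: 15

Derivation:
Newick: ((B,C,W),((V,((M,J),(N,L),T),(S,R)),P));
Locate _2: it is the '(' at position 9 (the 3rd '(' reading left to right).
Query: subtree rooted at _2
_2: subtree_size = 1 + 14
  _3: subtree_size = 1 + 12
    V: subtree_size = 1 + 0
    _4: subtree_size = 1 + 7
      _5: subtree_size = 1 + 2
        M: subtree_size = 1 + 0
        J: subtree_size = 1 + 0
      _6: subtree_size = 1 + 2
        N: subtree_size = 1 + 0
        L: subtree_size = 1 + 0
      T: subtree_size = 1 + 0
    _7: subtree_size = 1 + 2
      S: subtree_size = 1 + 0
      R: subtree_size = 1 + 0
  P: subtree_size = 1 + 0
Total subtree size of _2: 15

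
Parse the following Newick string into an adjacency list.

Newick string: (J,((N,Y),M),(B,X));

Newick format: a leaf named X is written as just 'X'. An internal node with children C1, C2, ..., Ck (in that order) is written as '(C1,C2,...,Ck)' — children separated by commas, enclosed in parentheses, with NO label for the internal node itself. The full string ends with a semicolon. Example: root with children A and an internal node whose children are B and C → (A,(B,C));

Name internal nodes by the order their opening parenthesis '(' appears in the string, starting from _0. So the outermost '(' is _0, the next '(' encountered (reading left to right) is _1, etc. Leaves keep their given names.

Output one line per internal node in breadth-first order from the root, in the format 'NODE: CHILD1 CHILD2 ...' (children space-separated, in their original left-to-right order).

Answer: _0: J _1 _3
_1: _2 M
_3: B X
_2: N Y

Derivation:
Input: (J,((N,Y),M),(B,X));
Scanning left-to-right, naming '(' by encounter order:
  pos 0: '(' -> open internal node _0 (depth 1)
  pos 3: '(' -> open internal node _1 (depth 2)
  pos 4: '(' -> open internal node _2 (depth 3)
  pos 8: ')' -> close internal node _2 (now at depth 2)
  pos 11: ')' -> close internal node _1 (now at depth 1)
  pos 13: '(' -> open internal node _3 (depth 2)
  pos 17: ')' -> close internal node _3 (now at depth 1)
  pos 18: ')' -> close internal node _0 (now at depth 0)
Total internal nodes: 4
BFS adjacency from root:
  _0: J _1 _3
  _1: _2 M
  _3: B X
  _2: N Y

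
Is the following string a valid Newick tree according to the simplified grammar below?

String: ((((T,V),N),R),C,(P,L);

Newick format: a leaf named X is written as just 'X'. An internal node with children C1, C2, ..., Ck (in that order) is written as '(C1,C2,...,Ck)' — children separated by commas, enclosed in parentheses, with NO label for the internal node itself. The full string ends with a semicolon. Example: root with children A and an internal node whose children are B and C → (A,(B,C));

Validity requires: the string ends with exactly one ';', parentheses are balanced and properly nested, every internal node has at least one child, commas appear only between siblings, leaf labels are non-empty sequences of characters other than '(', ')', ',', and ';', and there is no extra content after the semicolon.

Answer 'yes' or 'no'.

Input: ((((T,V),N),R),C,(P,L);
Paren balance: 5 '(' vs 4 ')' MISMATCH
Ends with single ';': True
Full parse: FAILS (expected , or ) at pos 22)
Valid: False

Answer: no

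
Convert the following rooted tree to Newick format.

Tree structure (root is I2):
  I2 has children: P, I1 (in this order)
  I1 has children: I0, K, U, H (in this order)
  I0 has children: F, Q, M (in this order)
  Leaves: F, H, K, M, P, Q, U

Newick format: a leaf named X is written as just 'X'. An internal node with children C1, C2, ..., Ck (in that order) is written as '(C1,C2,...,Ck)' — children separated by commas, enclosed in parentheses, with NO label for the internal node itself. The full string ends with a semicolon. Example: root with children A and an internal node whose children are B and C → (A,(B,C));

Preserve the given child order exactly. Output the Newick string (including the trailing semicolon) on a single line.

Answer: (P,((F,Q,M),K,U,H));

Derivation:
internal I2 with children ['P', 'I1']
  leaf 'P' → 'P'
  internal I1 with children ['I0', 'K', 'U', 'H']
    internal I0 with children ['F', 'Q', 'M']
      leaf 'F' → 'F'
      leaf 'Q' → 'Q'
      leaf 'M' → 'M'
    → '(F,Q,M)'
    leaf 'K' → 'K'
    leaf 'U' → 'U'
    leaf 'H' → 'H'
  → '((F,Q,M),K,U,H)'
→ '(P,((F,Q,M),K,U,H))'
Final: (P,((F,Q,M),K,U,H));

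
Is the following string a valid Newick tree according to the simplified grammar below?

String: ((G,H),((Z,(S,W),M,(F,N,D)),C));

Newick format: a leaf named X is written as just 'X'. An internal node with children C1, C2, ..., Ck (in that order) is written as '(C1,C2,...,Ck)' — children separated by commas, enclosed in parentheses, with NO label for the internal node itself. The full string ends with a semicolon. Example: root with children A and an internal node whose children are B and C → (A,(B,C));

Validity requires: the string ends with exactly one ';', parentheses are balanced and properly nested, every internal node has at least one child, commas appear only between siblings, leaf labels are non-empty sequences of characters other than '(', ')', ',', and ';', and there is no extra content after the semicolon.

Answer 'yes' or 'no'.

Input: ((G,H),((Z,(S,W),M,(F,N,D)),C));
Paren balance: 6 '(' vs 6 ')' OK
Ends with single ';': True
Full parse: OK
Valid: True

Answer: yes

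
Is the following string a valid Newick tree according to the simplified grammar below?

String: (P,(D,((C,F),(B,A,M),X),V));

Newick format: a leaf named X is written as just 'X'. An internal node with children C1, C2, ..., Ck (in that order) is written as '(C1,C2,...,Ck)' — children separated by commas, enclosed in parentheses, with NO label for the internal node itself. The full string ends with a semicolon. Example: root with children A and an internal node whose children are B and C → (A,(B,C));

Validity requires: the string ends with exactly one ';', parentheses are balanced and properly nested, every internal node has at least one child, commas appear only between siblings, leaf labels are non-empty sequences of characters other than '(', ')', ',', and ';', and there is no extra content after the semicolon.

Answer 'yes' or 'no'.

Answer: yes

Derivation:
Input: (P,(D,((C,F),(B,A,M),X),V));
Paren balance: 5 '(' vs 5 ')' OK
Ends with single ';': True
Full parse: OK
Valid: True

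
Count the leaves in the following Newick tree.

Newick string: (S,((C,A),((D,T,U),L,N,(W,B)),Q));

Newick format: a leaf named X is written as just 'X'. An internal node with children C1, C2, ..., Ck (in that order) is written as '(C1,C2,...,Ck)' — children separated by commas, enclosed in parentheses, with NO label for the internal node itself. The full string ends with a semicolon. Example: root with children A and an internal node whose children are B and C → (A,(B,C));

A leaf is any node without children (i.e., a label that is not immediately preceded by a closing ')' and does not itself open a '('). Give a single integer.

Answer: 11

Derivation:
Newick: (S,((C,A),((D,T,U),L,N,(W,B)),Q));
Scan left-to-right; a leaf is any maximal label run not followed by '(':
  pos 1: leaf 'S' → count = 1
  pos 5: leaf 'C' → count = 2
  pos 7: leaf 'A' → count = 3
  pos 12: leaf 'D' → count = 4
  pos 14: leaf 'T' → count = 5
  pos 16: leaf 'U' → count = 6
  pos 19: leaf 'L' → count = 7
  pos 21: leaf 'N' → count = 8
  pos 24: leaf 'W' → count = 9
  pos 26: leaf 'B' → count = 10
  pos 30: leaf 'Q' → count = 11
Total leaves: 11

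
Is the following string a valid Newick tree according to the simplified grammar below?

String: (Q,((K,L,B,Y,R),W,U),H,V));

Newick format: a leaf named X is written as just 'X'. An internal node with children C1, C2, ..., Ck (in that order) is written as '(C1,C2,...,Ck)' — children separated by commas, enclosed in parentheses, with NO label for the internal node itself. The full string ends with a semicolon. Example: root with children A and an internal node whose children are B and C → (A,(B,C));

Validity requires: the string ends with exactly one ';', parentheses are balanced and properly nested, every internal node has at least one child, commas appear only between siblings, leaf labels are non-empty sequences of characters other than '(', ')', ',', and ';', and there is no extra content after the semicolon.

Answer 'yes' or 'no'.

Input: (Q,((K,L,B,Y,R),W,U),H,V));
Paren balance: 3 '(' vs 4 ')' MISMATCH
Ends with single ';': True
Full parse: FAILS (extra content after tree at pos 25)
Valid: False

Answer: no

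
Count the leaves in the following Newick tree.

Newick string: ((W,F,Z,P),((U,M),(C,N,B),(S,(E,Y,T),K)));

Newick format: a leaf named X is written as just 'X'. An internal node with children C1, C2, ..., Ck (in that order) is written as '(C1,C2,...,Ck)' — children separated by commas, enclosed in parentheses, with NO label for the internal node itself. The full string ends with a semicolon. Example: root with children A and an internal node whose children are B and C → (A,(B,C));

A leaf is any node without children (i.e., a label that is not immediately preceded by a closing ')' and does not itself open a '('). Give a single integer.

Newick: ((W,F,Z,P),((U,M),(C,N,B),(S,(E,Y,T),K)));
Scan left-to-right; a leaf is any maximal label run not followed by '(':
  pos 2: leaf 'W' → count = 1
  pos 4: leaf 'F' → count = 2
  pos 6: leaf 'Z' → count = 3
  pos 8: leaf 'P' → count = 4
  pos 13: leaf 'U' → count = 5
  pos 15: leaf 'M' → count = 6
  pos 19: leaf 'C' → count = 7
  pos 21: leaf 'N' → count = 8
  pos 23: leaf 'B' → count = 9
  pos 27: leaf 'S' → count = 10
  pos 30: leaf 'E' → count = 11
  pos 32: leaf 'Y' → count = 12
  pos 34: leaf 'T' → count = 13
  pos 37: leaf 'K' → count = 14
Total leaves: 14

Answer: 14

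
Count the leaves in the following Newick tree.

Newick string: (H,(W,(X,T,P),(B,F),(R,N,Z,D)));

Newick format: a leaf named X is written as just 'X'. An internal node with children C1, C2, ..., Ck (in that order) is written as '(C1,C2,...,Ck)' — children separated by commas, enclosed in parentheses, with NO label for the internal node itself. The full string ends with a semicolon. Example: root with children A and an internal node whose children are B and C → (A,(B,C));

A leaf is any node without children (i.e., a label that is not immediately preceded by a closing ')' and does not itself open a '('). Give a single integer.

Newick: (H,(W,(X,T,P),(B,F),(R,N,Z,D)));
Scan left-to-right; a leaf is any maximal label run not followed by '(':
  pos 1: leaf 'H' → count = 1
  pos 4: leaf 'W' → count = 2
  pos 7: leaf 'X' → count = 3
  pos 9: leaf 'T' → count = 4
  pos 11: leaf 'P' → count = 5
  pos 15: leaf 'B' → count = 6
  pos 17: leaf 'F' → count = 7
  pos 21: leaf 'R' → count = 8
  pos 23: leaf 'N' → count = 9
  pos 25: leaf 'Z' → count = 10
  pos 27: leaf 'D' → count = 11
Total leaves: 11

Answer: 11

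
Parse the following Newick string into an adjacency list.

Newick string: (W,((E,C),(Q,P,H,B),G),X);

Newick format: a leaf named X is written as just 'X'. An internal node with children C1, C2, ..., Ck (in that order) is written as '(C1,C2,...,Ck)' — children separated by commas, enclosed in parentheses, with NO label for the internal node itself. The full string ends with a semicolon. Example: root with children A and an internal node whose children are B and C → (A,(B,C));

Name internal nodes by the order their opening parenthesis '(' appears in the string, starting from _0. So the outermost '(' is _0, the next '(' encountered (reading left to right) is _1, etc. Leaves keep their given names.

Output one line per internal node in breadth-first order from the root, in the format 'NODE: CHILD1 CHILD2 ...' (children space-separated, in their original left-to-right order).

Answer: _0: W _1 X
_1: _2 _3 G
_2: E C
_3: Q P H B

Derivation:
Input: (W,((E,C),(Q,P,H,B),G),X);
Scanning left-to-right, naming '(' by encounter order:
  pos 0: '(' -> open internal node _0 (depth 1)
  pos 3: '(' -> open internal node _1 (depth 2)
  pos 4: '(' -> open internal node _2 (depth 3)
  pos 8: ')' -> close internal node _2 (now at depth 2)
  pos 10: '(' -> open internal node _3 (depth 3)
  pos 18: ')' -> close internal node _3 (now at depth 2)
  pos 21: ')' -> close internal node _1 (now at depth 1)
  pos 24: ')' -> close internal node _0 (now at depth 0)
Total internal nodes: 4
BFS adjacency from root:
  _0: W _1 X
  _1: _2 _3 G
  _2: E C
  _3: Q P H B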